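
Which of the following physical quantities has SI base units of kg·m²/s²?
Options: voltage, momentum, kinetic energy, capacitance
Checking the SI base units of each option:
  voltage (V = IR): kg·m²/(s³·A)  ✗
  momentum (p = mv): kg·m/s  ✗
  kinetic energy (E = ½mv²): kg·m²/s²  ✓ matches
  capacitance (C = Q/V): s⁴·A²/(kg·m²)  ✗

Only kinetic energy has units kg·m²/s².

Answer: kinetic energy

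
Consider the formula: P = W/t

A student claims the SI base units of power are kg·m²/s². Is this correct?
Units of each symbol in P = W/t:
  W (work): kg·m²/s²
  t (time): s  → in the denominator, contributes 1/s

Multiplying the contributions: [kg·m²/s²] · [1/s]
Adding exponents of each base unit: kg: 1, m: 2, s: -3
SI base units of power: kg·m²/s³

The claimed units kg·m²/s² (exponents kg: 1, m: 2, s: -2) do not match the derived units kg·m²/s³ (exponents kg: 1, m: 2, s: -3), so the claim is incorrect.

Answer: No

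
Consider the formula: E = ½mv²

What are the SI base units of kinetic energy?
Units of each symbol in E = ½mv²:
  m (mass): kg
  v (speed): m/s  → to the power 2, contributes m²/s²
  The factor ½ is dimensionless.

Multiplying the contributions: [kg] · [m²/s²]
Adding exponents of each base unit: kg: 1, m: 2, s: -2
SI base units of kinetic energy: kg·m²/s²

Answer: kg·m²/s²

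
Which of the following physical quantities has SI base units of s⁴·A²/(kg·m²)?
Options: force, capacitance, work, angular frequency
Checking the SI base units of each option:
  force (F = ma): kg·m/s²  ✗
  capacitance (C = Q/V): s⁴·A²/(kg·m²)  ✓ matches
  work (W = Fd): kg·m²/s²  ✗
  angular frequency (ω = 2πf): 1/s  ✗

Only capacitance has units s⁴·A²/(kg·m²).

Answer: capacitance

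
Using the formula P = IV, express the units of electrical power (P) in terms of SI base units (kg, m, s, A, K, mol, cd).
Units of each symbol in P = IV:
  I (current): A
  V (voltage, in volts): kg·m²/(s³·A)

Multiplying the contributions: [A] · [kg·m²/(s³·A)]
Adding exponents of each base unit: kg: 1, m: 2, s: -3
SI base units of electrical power: kg·m²/s³

Answer: kg·m²/s³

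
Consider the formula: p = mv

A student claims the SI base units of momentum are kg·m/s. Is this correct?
Units of each symbol in p = mv:
  m (mass): kg
  v (velocity): m/s

Multiplying the contributions: [kg] · [m/s]
Adding exponents of each base unit: kg: 1, m: 1, s: -1
SI base units of momentum: kg·m/s

The claimed units kg·m/s match the derived units, so the claim is correct.

Answer: Yes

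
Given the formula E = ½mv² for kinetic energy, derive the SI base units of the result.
Units of each symbol in E = ½mv²:
  m (mass): kg
  v (speed): m/s  → to the power 2, contributes m²/s²
  The factor ½ is dimensionless.

Multiplying the contributions: [kg] · [m²/s²]
Adding exponents of each base unit: kg: 1, m: 2, s: -2
SI base units of kinetic energy: kg·m²/s²

Answer: kg·m²/s²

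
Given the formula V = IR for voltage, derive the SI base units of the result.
Units of each symbol in V = IR:
  I (current): A
  R (resistance, in ohms): kg·m²/(s³·A²)

Multiplying the contributions: [A] · [kg·m²/(s³·A²)]
Adding exponents of each base unit: kg: 1, m: 2, s: -3, A: -1
SI base units of voltage: kg·m²/(s³·A)

Answer: kg·m²/(s³·A)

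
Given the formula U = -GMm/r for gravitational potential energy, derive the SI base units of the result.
Units of each symbol in U = -GMm/r:
  G (gravitational constant): m³/(kg·s²)
  M (mass): kg
  m (mass): kg
  r (distance): m  → in the denominator, contributes 1/m
  The minus sign does not affect the units.

Multiplying the contributions: [m³/(kg·s²)] · [kg] · [kg] · [1/m]
Adding exponents of each base unit: kg: 1, m: 2, s: -2
SI base units of gravitational potential energy: kg·m²/s²

Answer: kg·m²/s²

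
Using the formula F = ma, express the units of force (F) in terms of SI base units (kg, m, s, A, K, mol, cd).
Units of each symbol in F = ma:
  m (mass): kg
  a (acceleration): m/s²

Multiplying the contributions: [kg] · [m/s²]
Adding exponents of each base unit: kg: 1, m: 1, s: -2
SI base units of force: kg·m/s²

Answer: kg·m/s²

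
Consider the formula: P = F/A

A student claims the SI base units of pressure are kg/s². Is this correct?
Units of each symbol in P = F/A:
  F (force): kg·m/s²
  A (area): m²  → in the denominator, contributes 1/m²

Multiplying the contributions: [kg·m/s²] · [1/m²]
Adding exponents of each base unit: kg: 1, m: -1, s: -2
SI base units of pressure: kg/(m·s²)

The claimed units kg/s² (exponents kg: 1, s: -2) do not match the derived units kg/(m·s²) (exponents kg: 1, m: -1, s: -2), so the claim is incorrect.

Answer: No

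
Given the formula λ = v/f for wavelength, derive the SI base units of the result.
Units of each symbol in λ = v/f:
  v (wave speed): m/s
  f (frequency): 1/s  → in the denominator, contributes s

Multiplying the contributions: [m/s] · [s]
Adding exponents of each base unit: m: 1
SI base units of wavelength: m

Answer: m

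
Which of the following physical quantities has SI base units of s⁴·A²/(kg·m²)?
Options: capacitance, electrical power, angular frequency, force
Checking the SI base units of each option:
  capacitance (C = Q/V): s⁴·A²/(kg·m²)  ✓ matches
  electrical power (P = IV): kg·m²/s³  ✗
  angular frequency (ω = 2πf): 1/s  ✗
  force (F = ma): kg·m/s²  ✗

Only capacitance has units s⁴·A²/(kg·m²).

Answer: capacitance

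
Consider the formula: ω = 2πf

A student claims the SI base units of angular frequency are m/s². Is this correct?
Units of each symbol in ω = 2πf:
  f (frequency): 1/s
  The factor 2π is dimensionless.

Multiplying the contributions: [1/s]
Adding exponents of each base unit: s: -1
SI base units of angular frequency: 1/s

The claimed units m/s² (exponents m: 1, s: -2) do not match the derived units 1/s (exponents s: -1), so the claim is incorrect.

Answer: No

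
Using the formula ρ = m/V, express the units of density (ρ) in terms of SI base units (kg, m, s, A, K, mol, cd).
Units of each symbol in ρ = m/V:
  m (mass): kg
  V (volume): m³  → in the denominator, contributes 1/m³

Multiplying the contributions: [kg] · [1/m³]
Adding exponents of each base unit: kg: 1, m: -3
SI base units of density: kg/m³

Answer: kg/m³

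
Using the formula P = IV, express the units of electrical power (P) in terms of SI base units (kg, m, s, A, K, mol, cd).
Units of each symbol in P = IV:
  I (current): A
  V (voltage, in volts): kg·m²/(s³·A)

Multiplying the contributions: [A] · [kg·m²/(s³·A)]
Adding exponents of each base unit: kg: 1, m: 2, s: -3
SI base units of electrical power: kg·m²/s³

Answer: kg·m²/s³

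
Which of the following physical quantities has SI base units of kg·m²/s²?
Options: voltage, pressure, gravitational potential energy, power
Checking the SI base units of each option:
  voltage (V = IR): kg·m²/(s³·A)  ✗
  pressure (P = F/A): kg/(m·s²)  ✗
  gravitational potential energy (U = -GMm/r): kg·m²/s²  ✓ matches
  power (P = W/t): kg·m²/s³  ✗

Only gravitational potential energy has units kg·m²/s².

Answer: gravitational potential energy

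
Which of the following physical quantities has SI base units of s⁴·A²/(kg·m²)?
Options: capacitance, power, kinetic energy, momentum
Checking the SI base units of each option:
  capacitance (C = Q/V): s⁴·A²/(kg·m²)  ✓ matches
  power (P = W/t): kg·m²/s³  ✗
  kinetic energy (E = ½mv²): kg·m²/s²  ✗
  momentum (p = mv): kg·m/s  ✗

Only capacitance has units s⁴·A²/(kg·m²).

Answer: capacitance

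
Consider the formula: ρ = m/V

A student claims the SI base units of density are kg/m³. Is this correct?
Units of each symbol in ρ = m/V:
  m (mass): kg
  V (volume): m³  → in the denominator, contributes 1/m³

Multiplying the contributions: [kg] · [1/m³]
Adding exponents of each base unit: kg: 1, m: -3
SI base units of density: kg/m³

The claimed units kg/m³ match the derived units, so the claim is correct.

Answer: Yes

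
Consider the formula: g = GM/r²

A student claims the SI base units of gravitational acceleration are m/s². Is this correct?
Units of each symbol in g = GM/r²:
  G (gravitational constant): m³/(kg·s²)
  M (mass): kg
  r (distance): m  → to the power 2 in the denominator, contributes 1/m²

Multiplying the contributions: [m³/(kg·s²)] · [kg] · [1/m²]
Adding exponents of each base unit: m: 1, s: -2
SI base units of gravitational acceleration: m/s²

The claimed units m/s² match the derived units, so the claim is correct.

Answer: Yes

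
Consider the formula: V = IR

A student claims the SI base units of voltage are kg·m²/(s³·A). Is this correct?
Units of each symbol in V = IR:
  I (current): A
  R (resistance, in ohms): kg·m²/(s³·A²)

Multiplying the contributions: [A] · [kg·m²/(s³·A²)]
Adding exponents of each base unit: kg: 1, m: 2, s: -3, A: -1
SI base units of voltage: kg·m²/(s³·A)

The claimed units kg·m²/(s³·A) match the derived units, so the claim is correct.

Answer: Yes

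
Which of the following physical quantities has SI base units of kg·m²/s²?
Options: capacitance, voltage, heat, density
Checking the SI base units of each option:
  capacitance (C = Q/V): s⁴·A²/(kg·m²)  ✗
  voltage (V = IR): kg·m²/(s³·A)  ✗
  heat (Q = mcΔT): kg·m²/s²  ✓ matches
  density (ρ = m/V): kg/m³  ✗

Only heat has units kg·m²/s².

Answer: heat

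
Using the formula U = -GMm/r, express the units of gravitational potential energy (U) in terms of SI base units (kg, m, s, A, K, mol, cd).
Units of each symbol in U = -GMm/r:
  G (gravitational constant): m³/(kg·s²)
  M (mass): kg
  m (mass): kg
  r (distance): m  → in the denominator, contributes 1/m
  The minus sign does not affect the units.

Multiplying the contributions: [m³/(kg·s²)] · [kg] · [kg] · [1/m]
Adding exponents of each base unit: kg: 1, m: 2, s: -2
SI base units of gravitational potential energy: kg·m²/s²

Answer: kg·m²/s²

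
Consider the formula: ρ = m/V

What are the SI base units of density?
Units of each symbol in ρ = m/V:
  m (mass): kg
  V (volume): m³  → in the denominator, contributes 1/m³

Multiplying the contributions: [kg] · [1/m³]
Adding exponents of each base unit: kg: 1, m: -3
SI base units of density: kg/m³

Answer: kg/m³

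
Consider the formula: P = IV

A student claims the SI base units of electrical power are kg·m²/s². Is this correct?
Units of each symbol in P = IV:
  I (current): A
  V (voltage, in volts): kg·m²/(s³·A)

Multiplying the contributions: [A] · [kg·m²/(s³·A)]
Adding exponents of each base unit: kg: 1, m: 2, s: -3
SI base units of electrical power: kg·m²/s³

The claimed units kg·m²/s² (exponents kg: 1, m: 2, s: -2) do not match the derived units kg·m²/s³ (exponents kg: 1, m: 2, s: -3), so the claim is incorrect.

Answer: No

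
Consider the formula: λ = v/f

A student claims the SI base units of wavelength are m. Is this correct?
Units of each symbol in λ = v/f:
  v (wave speed): m/s
  f (frequency): 1/s  → in the denominator, contributes s

Multiplying the contributions: [m/s] · [s]
Adding exponents of each base unit: m: 1
SI base units of wavelength: m

The claimed units m match the derived units, so the claim is correct.

Answer: Yes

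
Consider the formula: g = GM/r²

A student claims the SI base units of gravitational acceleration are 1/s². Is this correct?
Units of each symbol in g = GM/r²:
  G (gravitational constant): m³/(kg·s²)
  M (mass): kg
  r (distance): m  → to the power 2 in the denominator, contributes 1/m²

Multiplying the contributions: [m³/(kg·s²)] · [kg] · [1/m²]
Adding exponents of each base unit: m: 1, s: -2
SI base units of gravitational acceleration: m/s²

The claimed units 1/s² (exponents s: -2) do not match the derived units m/s² (exponents m: 1, s: -2), so the claim is incorrect.

Answer: No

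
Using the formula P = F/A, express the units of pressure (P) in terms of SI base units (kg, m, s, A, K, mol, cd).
Units of each symbol in P = F/A:
  F (force): kg·m/s²
  A (area): m²  → in the denominator, contributes 1/m²

Multiplying the contributions: [kg·m/s²] · [1/m²]
Adding exponents of each base unit: kg: 1, m: -1, s: -2
SI base units of pressure: kg/(m·s²)

Answer: kg/(m·s²)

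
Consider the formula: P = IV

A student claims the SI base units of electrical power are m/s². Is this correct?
Units of each symbol in P = IV:
  I (current): A
  V (voltage, in volts): kg·m²/(s³·A)

Multiplying the contributions: [A] · [kg·m²/(s³·A)]
Adding exponents of each base unit: kg: 1, m: 2, s: -3
SI base units of electrical power: kg·m²/s³

The claimed units m/s² (exponents m: 1, s: -2) do not match the derived units kg·m²/s³ (exponents kg: 1, m: 2, s: -3), so the claim is incorrect.

Answer: No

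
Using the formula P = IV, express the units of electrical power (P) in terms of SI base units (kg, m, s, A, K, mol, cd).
Units of each symbol in P = IV:
  I (current): A
  V (voltage, in volts): kg·m²/(s³·A)

Multiplying the contributions: [A] · [kg·m²/(s³·A)]
Adding exponents of each base unit: kg: 1, m: 2, s: -3
SI base units of electrical power: kg·m²/s³

Answer: kg·m²/s³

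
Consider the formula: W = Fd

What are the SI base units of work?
Units of each symbol in W = Fd:
  F (force): kg·m/s²
  d (displacement): m

Multiplying the contributions: [kg·m/s²] · [m]
Adding exponents of each base unit: kg: 1, m: 2, s: -2
SI base units of work: kg·m²/s²

Answer: kg·m²/s²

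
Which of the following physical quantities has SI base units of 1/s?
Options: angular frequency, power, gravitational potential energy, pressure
Checking the SI base units of each option:
  angular frequency (ω = 2πf): 1/s  ✓ matches
  power (P = W/t): kg·m²/s³  ✗
  gravitational potential energy (U = -GMm/r): kg·m²/s²  ✗
  pressure (P = F/A): kg/(m·s²)  ✗

Only angular frequency has units 1/s.

Answer: angular frequency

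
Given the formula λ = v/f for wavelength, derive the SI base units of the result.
Units of each symbol in λ = v/f:
  v (wave speed): m/s
  f (frequency): 1/s  → in the denominator, contributes s

Multiplying the contributions: [m/s] · [s]
Adding exponents of each base unit: m: 1
SI base units of wavelength: m

Answer: m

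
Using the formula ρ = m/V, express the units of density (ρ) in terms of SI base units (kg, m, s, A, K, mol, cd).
Units of each symbol in ρ = m/V:
  m (mass): kg
  V (volume): m³  → in the denominator, contributes 1/m³

Multiplying the contributions: [kg] · [1/m³]
Adding exponents of each base unit: kg: 1, m: -3
SI base units of density: kg/m³

Answer: kg/m³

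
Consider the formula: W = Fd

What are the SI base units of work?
Units of each symbol in W = Fd:
  F (force): kg·m/s²
  d (displacement): m

Multiplying the contributions: [kg·m/s²] · [m]
Adding exponents of each base unit: kg: 1, m: 2, s: -2
SI base units of work: kg·m²/s²

Answer: kg·m²/s²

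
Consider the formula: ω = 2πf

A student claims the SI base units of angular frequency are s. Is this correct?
Units of each symbol in ω = 2πf:
  f (frequency): 1/s
  The factor 2π is dimensionless.

Multiplying the contributions: [1/s]
Adding exponents of each base unit: s: -1
SI base units of angular frequency: 1/s

The claimed units s (exponents s: 1) do not match the derived units 1/s (exponents s: -1), so the claim is incorrect.

Answer: No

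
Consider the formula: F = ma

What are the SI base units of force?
Units of each symbol in F = ma:
  m (mass): kg
  a (acceleration): m/s²

Multiplying the contributions: [kg] · [m/s²]
Adding exponents of each base unit: kg: 1, m: 1, s: -2
SI base units of force: kg·m/s²

Answer: kg·m/s²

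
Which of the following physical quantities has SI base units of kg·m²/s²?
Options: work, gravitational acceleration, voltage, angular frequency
Checking the SI base units of each option:
  work (W = Fd): kg·m²/s²  ✓ matches
  gravitational acceleration (g = GM/r²): m/s²  ✗
  voltage (V = IR): kg·m²/(s³·A)  ✗
  angular frequency (ω = 2πf): 1/s  ✗

Only work has units kg·m²/s².

Answer: work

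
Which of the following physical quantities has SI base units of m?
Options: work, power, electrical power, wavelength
Checking the SI base units of each option:
  work (W = Fd): kg·m²/s²  ✗
  power (P = W/t): kg·m²/s³  ✗
  electrical power (P = IV): kg·m²/s³  ✗
  wavelength (λ = v/f): m  ✓ matches

Only wavelength has units m.

Answer: wavelength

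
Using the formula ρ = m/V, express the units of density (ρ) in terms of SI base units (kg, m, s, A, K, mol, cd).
Units of each symbol in ρ = m/V:
  m (mass): kg
  V (volume): m³  → in the denominator, contributes 1/m³

Multiplying the contributions: [kg] · [1/m³]
Adding exponents of each base unit: kg: 1, m: -3
SI base units of density: kg/m³

Answer: kg/m³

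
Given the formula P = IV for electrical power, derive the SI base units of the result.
Units of each symbol in P = IV:
  I (current): A
  V (voltage, in volts): kg·m²/(s³·A)

Multiplying the contributions: [A] · [kg·m²/(s³·A)]
Adding exponents of each base unit: kg: 1, m: 2, s: -3
SI base units of electrical power: kg·m²/s³

Answer: kg·m²/s³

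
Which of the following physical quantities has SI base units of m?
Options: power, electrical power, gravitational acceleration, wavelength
Checking the SI base units of each option:
  power (P = W/t): kg·m²/s³  ✗
  electrical power (P = IV): kg·m²/s³  ✗
  gravitational acceleration (g = GM/r²): m/s²  ✗
  wavelength (λ = v/f): m  ✓ matches

Only wavelength has units m.

Answer: wavelength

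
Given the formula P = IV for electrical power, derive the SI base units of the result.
Units of each symbol in P = IV:
  I (current): A
  V (voltage, in volts): kg·m²/(s³·A)

Multiplying the contributions: [A] · [kg·m²/(s³·A)]
Adding exponents of each base unit: kg: 1, m: 2, s: -3
SI base units of electrical power: kg·m²/s³

Answer: kg·m²/s³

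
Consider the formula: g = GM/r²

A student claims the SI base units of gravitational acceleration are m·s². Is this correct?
Units of each symbol in g = GM/r²:
  G (gravitational constant): m³/(kg·s²)
  M (mass): kg
  r (distance): m  → to the power 2 in the denominator, contributes 1/m²

Multiplying the contributions: [m³/(kg·s²)] · [kg] · [1/m²]
Adding exponents of each base unit: m: 1, s: -2
SI base units of gravitational acceleration: m/s²

The claimed units m·s² (exponents m: 1, s: 2) do not match the derived units m/s² (exponents m: 1, s: -2), so the claim is incorrect.

Answer: No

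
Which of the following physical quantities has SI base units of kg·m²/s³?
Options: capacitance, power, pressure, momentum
Checking the SI base units of each option:
  capacitance (C = Q/V): s⁴·A²/(kg·m²)  ✗
  power (P = W/t): kg·m²/s³  ✓ matches
  pressure (P = F/A): kg/(m·s²)  ✗
  momentum (p = mv): kg·m/s  ✗

Only power has units kg·m²/s³.

Answer: power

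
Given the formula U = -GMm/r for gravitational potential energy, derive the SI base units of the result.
Units of each symbol in U = -GMm/r:
  G (gravitational constant): m³/(kg·s²)
  M (mass): kg
  m (mass): kg
  r (distance): m  → in the denominator, contributes 1/m
  The minus sign does not affect the units.

Multiplying the contributions: [m³/(kg·s²)] · [kg] · [kg] · [1/m]
Adding exponents of each base unit: kg: 1, m: 2, s: -2
SI base units of gravitational potential energy: kg·m²/s²

Answer: kg·m²/s²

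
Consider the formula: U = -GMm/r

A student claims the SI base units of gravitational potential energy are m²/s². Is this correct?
Units of each symbol in U = -GMm/r:
  G (gravitational constant): m³/(kg·s²)
  M (mass): kg
  m (mass): kg
  r (distance): m  → in the denominator, contributes 1/m
  The minus sign does not affect the units.

Multiplying the contributions: [m³/(kg·s²)] · [kg] · [kg] · [1/m]
Adding exponents of each base unit: kg: 1, m: 2, s: -2
SI base units of gravitational potential energy: kg·m²/s²

The claimed units m²/s² (exponents m: 2, s: -2) do not match the derived units kg·m²/s² (exponents kg: 1, m: 2, s: -2), so the claim is incorrect.

Answer: No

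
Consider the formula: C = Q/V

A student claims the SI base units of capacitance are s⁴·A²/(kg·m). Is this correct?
Units of each symbol in C = Q/V:
  Q (charge, in coulombs): s·A
  V (voltage, in volts): kg·m²/(s³·A)  → in the denominator, contributes s³·A/(kg·m²)

Multiplying the contributions: [s·A] · [s³·A/(kg·m²)]
Adding exponents of each base unit: kg: -1, m: -2, s: 4, A: 2
SI base units of capacitance: s⁴·A²/(kg·m²)

The claimed units s⁴·A²/(kg·m) (exponents kg: -1, m: -1, s: 4, A: 2) do not match the derived units s⁴·A²/(kg·m²) (exponents kg: -1, m: -2, s: 4, A: 2), so the claim is incorrect.

Answer: No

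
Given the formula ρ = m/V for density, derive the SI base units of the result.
Units of each symbol in ρ = m/V:
  m (mass): kg
  V (volume): m³  → in the denominator, contributes 1/m³

Multiplying the contributions: [kg] · [1/m³]
Adding exponents of each base unit: kg: 1, m: -3
SI base units of density: kg/m³

Answer: kg/m³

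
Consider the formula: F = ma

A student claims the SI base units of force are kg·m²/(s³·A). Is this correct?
Units of each symbol in F = ma:
  m (mass): kg
  a (acceleration): m/s²

Multiplying the contributions: [kg] · [m/s²]
Adding exponents of each base unit: kg: 1, m: 1, s: -2
SI base units of force: kg·m/s²

The claimed units kg·m²/(s³·A) (exponents kg: 1, m: 2, s: -3, A: -1) do not match the derived units kg·m/s² (exponents kg: 1, m: 1, s: -2), so the claim is incorrect.

Answer: No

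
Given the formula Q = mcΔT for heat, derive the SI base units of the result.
Units of each symbol in Q = mcΔT:
  m (mass): kg
  c (specific heat capacity, in J/(kg·K)): m²/(s²·K)
  ΔT (temperature change): K

Multiplying the contributions: [kg] · [m²/(s²·K)] · [K]
Adding exponents of each base unit: kg: 1, m: 2, s: -2
SI base units of heat: kg·m²/s²

Answer: kg·m²/s²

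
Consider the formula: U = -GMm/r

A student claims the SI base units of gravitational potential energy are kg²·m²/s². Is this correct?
Units of each symbol in U = -GMm/r:
  G (gravitational constant): m³/(kg·s²)
  M (mass): kg
  m (mass): kg
  r (distance): m  → in the denominator, contributes 1/m
  The minus sign does not affect the units.

Multiplying the contributions: [m³/(kg·s²)] · [kg] · [kg] · [1/m]
Adding exponents of each base unit: kg: 1, m: 2, s: -2
SI base units of gravitational potential energy: kg·m²/s²

The claimed units kg²·m²/s² (exponents kg: 2, m: 2, s: -2) do not match the derived units kg·m²/s² (exponents kg: 1, m: 2, s: -2), so the claim is incorrect.

Answer: No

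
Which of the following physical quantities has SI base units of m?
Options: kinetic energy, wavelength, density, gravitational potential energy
Checking the SI base units of each option:
  kinetic energy (E = ½mv²): kg·m²/s²  ✗
  wavelength (λ = v/f): m  ✓ matches
  density (ρ = m/V): kg/m³  ✗
  gravitational potential energy (U = -GMm/r): kg·m²/s²  ✗

Only wavelength has units m.

Answer: wavelength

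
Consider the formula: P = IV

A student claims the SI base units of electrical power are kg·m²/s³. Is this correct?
Units of each symbol in P = IV:
  I (current): A
  V (voltage, in volts): kg·m²/(s³·A)

Multiplying the contributions: [A] · [kg·m²/(s³·A)]
Adding exponents of each base unit: kg: 1, m: 2, s: -3
SI base units of electrical power: kg·m²/s³

The claimed units kg·m²/s³ match the derived units, so the claim is correct.

Answer: Yes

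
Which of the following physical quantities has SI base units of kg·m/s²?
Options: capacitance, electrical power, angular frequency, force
Checking the SI base units of each option:
  capacitance (C = Q/V): s⁴·A²/(kg·m²)  ✗
  electrical power (P = IV): kg·m²/s³  ✗
  angular frequency (ω = 2πf): 1/s  ✗
  force (F = ma): kg·m/s²  ✓ matches

Only force has units kg·m/s².

Answer: force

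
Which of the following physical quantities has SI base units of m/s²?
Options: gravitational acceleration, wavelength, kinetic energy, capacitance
Checking the SI base units of each option:
  gravitational acceleration (g = GM/r²): m/s²  ✓ matches
  wavelength (λ = v/f): m  ✗
  kinetic energy (E = ½mv²): kg·m²/s²  ✗
  capacitance (C = Q/V): s⁴·A²/(kg·m²)  ✗

Only gravitational acceleration has units m/s².

Answer: gravitational acceleration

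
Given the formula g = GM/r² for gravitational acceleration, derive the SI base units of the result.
Units of each symbol in g = GM/r²:
  G (gravitational constant): m³/(kg·s²)
  M (mass): kg
  r (distance): m  → to the power 2 in the denominator, contributes 1/m²

Multiplying the contributions: [m³/(kg·s²)] · [kg] · [1/m²]
Adding exponents of each base unit: m: 1, s: -2
SI base units of gravitational acceleration: m/s²

Answer: m/s²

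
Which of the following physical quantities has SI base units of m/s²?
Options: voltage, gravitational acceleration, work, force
Checking the SI base units of each option:
  voltage (V = IR): kg·m²/(s³·A)  ✗
  gravitational acceleration (g = GM/r²): m/s²  ✓ matches
  work (W = Fd): kg·m²/s²  ✗
  force (F = ma): kg·m/s²  ✗

Only gravitational acceleration has units m/s².

Answer: gravitational acceleration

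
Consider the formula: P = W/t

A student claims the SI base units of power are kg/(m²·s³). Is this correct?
Units of each symbol in P = W/t:
  W (work): kg·m²/s²
  t (time): s  → in the denominator, contributes 1/s

Multiplying the contributions: [kg·m²/s²] · [1/s]
Adding exponents of each base unit: kg: 1, m: 2, s: -3
SI base units of power: kg·m²/s³

The claimed units kg/(m²·s³) (exponents kg: 1, m: -2, s: -3) do not match the derived units kg·m²/s³ (exponents kg: 1, m: 2, s: -3), so the claim is incorrect.

Answer: No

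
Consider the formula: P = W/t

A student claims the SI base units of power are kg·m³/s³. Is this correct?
Units of each symbol in P = W/t:
  W (work): kg·m²/s²
  t (time): s  → in the denominator, contributes 1/s

Multiplying the contributions: [kg·m²/s²] · [1/s]
Adding exponents of each base unit: kg: 1, m: 2, s: -3
SI base units of power: kg·m²/s³

The claimed units kg·m³/s³ (exponents kg: 1, m: 3, s: -3) do not match the derived units kg·m²/s³ (exponents kg: 1, m: 2, s: -3), so the claim is incorrect.

Answer: No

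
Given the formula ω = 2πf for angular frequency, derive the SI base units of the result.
Units of each symbol in ω = 2πf:
  f (frequency): 1/s
  The factor 2π is dimensionless.

Multiplying the contributions: [1/s]
Adding exponents of each base unit: s: -1
SI base units of angular frequency: 1/s

Answer: 1/s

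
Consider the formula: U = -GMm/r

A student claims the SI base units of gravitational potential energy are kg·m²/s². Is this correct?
Units of each symbol in U = -GMm/r:
  G (gravitational constant): m³/(kg·s²)
  M (mass): kg
  m (mass): kg
  r (distance): m  → in the denominator, contributes 1/m
  The minus sign does not affect the units.

Multiplying the contributions: [m³/(kg·s²)] · [kg] · [kg] · [1/m]
Adding exponents of each base unit: kg: 1, m: 2, s: -2
SI base units of gravitational potential energy: kg·m²/s²

The claimed units kg·m²/s² match the derived units, so the claim is correct.

Answer: Yes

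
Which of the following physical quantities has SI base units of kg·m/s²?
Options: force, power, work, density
Checking the SI base units of each option:
  force (F = ma): kg·m/s²  ✓ matches
  power (P = W/t): kg·m²/s³  ✗
  work (W = Fd): kg·m²/s²  ✗
  density (ρ = m/V): kg/m³  ✗

Only force has units kg·m/s².

Answer: force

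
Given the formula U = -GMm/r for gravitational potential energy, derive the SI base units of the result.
Units of each symbol in U = -GMm/r:
  G (gravitational constant): m³/(kg·s²)
  M (mass): kg
  m (mass): kg
  r (distance): m  → in the denominator, contributes 1/m
  The minus sign does not affect the units.

Multiplying the contributions: [m³/(kg·s²)] · [kg] · [kg] · [1/m]
Adding exponents of each base unit: kg: 1, m: 2, s: -2
SI base units of gravitational potential energy: kg·m²/s²

Answer: kg·m²/s²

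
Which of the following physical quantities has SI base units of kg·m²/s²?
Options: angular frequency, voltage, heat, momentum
Checking the SI base units of each option:
  angular frequency (ω = 2πf): 1/s  ✗
  voltage (V = IR): kg·m²/(s³·A)  ✗
  heat (Q = mcΔT): kg·m²/s²  ✓ matches
  momentum (p = mv): kg·m/s  ✗

Only heat has units kg·m²/s².

Answer: heat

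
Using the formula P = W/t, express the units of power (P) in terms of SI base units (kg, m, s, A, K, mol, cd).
Units of each symbol in P = W/t:
  W (work): kg·m²/s²
  t (time): s  → in the denominator, contributes 1/s

Multiplying the contributions: [kg·m²/s²] · [1/s]
Adding exponents of each base unit: kg: 1, m: 2, s: -3
SI base units of power: kg·m²/s³

Answer: kg·m²/s³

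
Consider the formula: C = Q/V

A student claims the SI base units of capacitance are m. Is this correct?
Units of each symbol in C = Q/V:
  Q (charge, in coulombs): s·A
  V (voltage, in volts): kg·m²/(s³·A)  → in the denominator, contributes s³·A/(kg·m²)

Multiplying the contributions: [s·A] · [s³·A/(kg·m²)]
Adding exponents of each base unit: kg: -1, m: -2, s: 4, A: 2
SI base units of capacitance: s⁴·A²/(kg·m²)

The claimed units m (exponents m: 1) do not match the derived units s⁴·A²/(kg·m²) (exponents kg: -1, m: -2, s: 4, A: 2), so the claim is incorrect.

Answer: No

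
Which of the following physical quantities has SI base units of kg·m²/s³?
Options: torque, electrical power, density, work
Checking the SI base units of each option:
  torque (τ = Fr): kg·m²/s²  ✗
  electrical power (P = IV): kg·m²/s³  ✓ matches
  density (ρ = m/V): kg/m³  ✗
  work (W = Fd): kg·m²/s²  ✗

Only electrical power has units kg·m²/s³.

Answer: electrical power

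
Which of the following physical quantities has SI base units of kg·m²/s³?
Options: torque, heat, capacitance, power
Checking the SI base units of each option:
  torque (τ = Fr): kg·m²/s²  ✗
  heat (Q = mcΔT): kg·m²/s²  ✗
  capacitance (C = Q/V): s⁴·A²/(kg·m²)  ✗
  power (P = W/t): kg·m²/s³  ✓ matches

Only power has units kg·m²/s³.

Answer: power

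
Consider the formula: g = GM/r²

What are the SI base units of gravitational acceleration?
Units of each symbol in g = GM/r²:
  G (gravitational constant): m³/(kg·s²)
  M (mass): kg
  r (distance): m  → to the power 2 in the denominator, contributes 1/m²

Multiplying the contributions: [m³/(kg·s²)] · [kg] · [1/m²]
Adding exponents of each base unit: m: 1, s: -2
SI base units of gravitational acceleration: m/s²

Answer: m/s²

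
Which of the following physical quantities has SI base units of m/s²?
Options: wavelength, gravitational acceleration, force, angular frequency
Checking the SI base units of each option:
  wavelength (λ = v/f): m  ✗
  gravitational acceleration (g = GM/r²): m/s²  ✓ matches
  force (F = ma): kg·m/s²  ✗
  angular frequency (ω = 2πf): 1/s  ✗

Only gravitational acceleration has units m/s².

Answer: gravitational acceleration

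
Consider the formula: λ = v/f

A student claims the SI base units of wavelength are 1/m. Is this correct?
Units of each symbol in λ = v/f:
  v (wave speed): m/s
  f (frequency): 1/s  → in the denominator, contributes s

Multiplying the contributions: [m/s] · [s]
Adding exponents of each base unit: m: 1
SI base units of wavelength: m

The claimed units 1/m (exponents m: -1) do not match the derived units m (exponents m: 1), so the claim is incorrect.

Answer: No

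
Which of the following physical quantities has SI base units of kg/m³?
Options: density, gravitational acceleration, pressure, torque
Checking the SI base units of each option:
  density (ρ = m/V): kg/m³  ✓ matches
  gravitational acceleration (g = GM/r²): m/s²  ✗
  pressure (P = F/A): kg/(m·s²)  ✗
  torque (τ = Fr): kg·m²/s²  ✗

Only density has units kg/m³.

Answer: density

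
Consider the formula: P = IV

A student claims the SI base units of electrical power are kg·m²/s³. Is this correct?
Units of each symbol in P = IV:
  I (current): A
  V (voltage, in volts): kg·m²/(s³·A)

Multiplying the contributions: [A] · [kg·m²/(s³·A)]
Adding exponents of each base unit: kg: 1, m: 2, s: -3
SI base units of electrical power: kg·m²/s³

The claimed units kg·m²/s³ match the derived units, so the claim is correct.

Answer: Yes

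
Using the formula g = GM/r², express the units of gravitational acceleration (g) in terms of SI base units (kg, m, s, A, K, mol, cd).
Units of each symbol in g = GM/r²:
  G (gravitational constant): m³/(kg·s²)
  M (mass): kg
  r (distance): m  → to the power 2 in the denominator, contributes 1/m²

Multiplying the contributions: [m³/(kg·s²)] · [kg] · [1/m²]
Adding exponents of each base unit: m: 1, s: -2
SI base units of gravitational acceleration: m/s²

Answer: m/s²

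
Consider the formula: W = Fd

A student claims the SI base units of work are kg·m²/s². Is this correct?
Units of each symbol in W = Fd:
  F (force): kg·m/s²
  d (displacement): m

Multiplying the contributions: [kg·m/s²] · [m]
Adding exponents of each base unit: kg: 1, m: 2, s: -2
SI base units of work: kg·m²/s²

The claimed units kg·m²/s² match the derived units, so the claim is correct.

Answer: Yes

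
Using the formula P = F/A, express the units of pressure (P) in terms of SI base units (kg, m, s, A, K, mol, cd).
Units of each symbol in P = F/A:
  F (force): kg·m/s²
  A (area): m²  → in the denominator, contributes 1/m²

Multiplying the contributions: [kg·m/s²] · [1/m²]
Adding exponents of each base unit: kg: 1, m: -1, s: -2
SI base units of pressure: kg/(m·s²)

Answer: kg/(m·s²)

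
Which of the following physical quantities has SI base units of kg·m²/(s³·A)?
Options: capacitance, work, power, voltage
Checking the SI base units of each option:
  capacitance (C = Q/V): s⁴·A²/(kg·m²)  ✗
  work (W = Fd): kg·m²/s²  ✗
  power (P = W/t): kg·m²/s³  ✗
  voltage (V = IR): kg·m²/(s³·A)  ✓ matches

Only voltage has units kg·m²/(s³·A).

Answer: voltage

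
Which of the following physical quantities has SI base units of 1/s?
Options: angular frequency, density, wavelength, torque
Checking the SI base units of each option:
  angular frequency (ω = 2πf): 1/s  ✓ matches
  density (ρ = m/V): kg/m³  ✗
  wavelength (λ = v/f): m  ✗
  torque (τ = Fr): kg·m²/s²  ✗

Only angular frequency has units 1/s.

Answer: angular frequency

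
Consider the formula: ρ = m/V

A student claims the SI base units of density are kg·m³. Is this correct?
Units of each symbol in ρ = m/V:
  m (mass): kg
  V (volume): m³  → in the denominator, contributes 1/m³

Multiplying the contributions: [kg] · [1/m³]
Adding exponents of each base unit: kg: 1, m: -3
SI base units of density: kg/m³

The claimed units kg·m³ (exponents kg: 1, m: 3) do not match the derived units kg/m³ (exponents kg: 1, m: -3), so the claim is incorrect.

Answer: No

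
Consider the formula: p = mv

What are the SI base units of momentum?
Units of each symbol in p = mv:
  m (mass): kg
  v (velocity): m/s

Multiplying the contributions: [kg] · [m/s]
Adding exponents of each base unit: kg: 1, m: 1, s: -1
SI base units of momentum: kg·m/s

Answer: kg·m/s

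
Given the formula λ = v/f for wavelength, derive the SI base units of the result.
Units of each symbol in λ = v/f:
  v (wave speed): m/s
  f (frequency): 1/s  → in the denominator, contributes s

Multiplying the contributions: [m/s] · [s]
Adding exponents of each base unit: m: 1
SI base units of wavelength: m

Answer: m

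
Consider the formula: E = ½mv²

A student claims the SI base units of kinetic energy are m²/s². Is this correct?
Units of each symbol in E = ½mv²:
  m (mass): kg
  v (speed): m/s  → to the power 2, contributes m²/s²
  The factor ½ is dimensionless.

Multiplying the contributions: [kg] · [m²/s²]
Adding exponents of each base unit: kg: 1, m: 2, s: -2
SI base units of kinetic energy: kg·m²/s²

The claimed units m²/s² (exponents m: 2, s: -2) do not match the derived units kg·m²/s² (exponents kg: 1, m: 2, s: -2), so the claim is incorrect.

Answer: No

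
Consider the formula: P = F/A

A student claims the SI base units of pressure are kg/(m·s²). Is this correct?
Units of each symbol in P = F/A:
  F (force): kg·m/s²
  A (area): m²  → in the denominator, contributes 1/m²

Multiplying the contributions: [kg·m/s²] · [1/m²]
Adding exponents of each base unit: kg: 1, m: -1, s: -2
SI base units of pressure: kg/(m·s²)

The claimed units kg/(m·s²) match the derived units, so the claim is correct.

Answer: Yes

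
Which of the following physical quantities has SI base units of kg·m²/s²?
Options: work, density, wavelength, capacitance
Checking the SI base units of each option:
  work (W = Fd): kg·m²/s²  ✓ matches
  density (ρ = m/V): kg/m³  ✗
  wavelength (λ = v/f): m  ✗
  capacitance (C = Q/V): s⁴·A²/(kg·m²)  ✗

Only work has units kg·m²/s².

Answer: work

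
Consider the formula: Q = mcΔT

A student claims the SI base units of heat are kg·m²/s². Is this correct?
Units of each symbol in Q = mcΔT:
  m (mass): kg
  c (specific heat capacity, in J/(kg·K)): m²/(s²·K)
  ΔT (temperature change): K

Multiplying the contributions: [kg] · [m²/(s²·K)] · [K]
Adding exponents of each base unit: kg: 1, m: 2, s: -2
SI base units of heat: kg·m²/s²

The claimed units kg·m²/s² match the derived units, so the claim is correct.

Answer: Yes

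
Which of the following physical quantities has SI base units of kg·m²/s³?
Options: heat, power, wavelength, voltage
Checking the SI base units of each option:
  heat (Q = mcΔT): kg·m²/s²  ✗
  power (P = W/t): kg·m²/s³  ✓ matches
  wavelength (λ = v/f): m  ✗
  voltage (V = IR): kg·m²/(s³·A)  ✗

Only power has units kg·m²/s³.

Answer: power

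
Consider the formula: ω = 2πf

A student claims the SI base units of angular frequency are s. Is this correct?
Units of each symbol in ω = 2πf:
  f (frequency): 1/s
  The factor 2π is dimensionless.

Multiplying the contributions: [1/s]
Adding exponents of each base unit: s: -1
SI base units of angular frequency: 1/s

The claimed units s (exponents s: 1) do not match the derived units 1/s (exponents s: -1), so the claim is incorrect.

Answer: No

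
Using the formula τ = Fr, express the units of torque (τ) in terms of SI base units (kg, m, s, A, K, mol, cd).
Units of each symbol in τ = Fr:
  F (force): kg·m/s²
  r (lever arm): m

Multiplying the contributions: [kg·m/s²] · [m]
Adding exponents of each base unit: kg: 1, m: 2, s: -2
SI base units of torque: kg·m²/s²

Answer: kg·m²/s²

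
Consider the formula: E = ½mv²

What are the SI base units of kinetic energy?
Units of each symbol in E = ½mv²:
  m (mass): kg
  v (speed): m/s  → to the power 2, contributes m²/s²
  The factor ½ is dimensionless.

Multiplying the contributions: [kg] · [m²/s²]
Adding exponents of each base unit: kg: 1, m: 2, s: -2
SI base units of kinetic energy: kg·m²/s²

Answer: kg·m²/s²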